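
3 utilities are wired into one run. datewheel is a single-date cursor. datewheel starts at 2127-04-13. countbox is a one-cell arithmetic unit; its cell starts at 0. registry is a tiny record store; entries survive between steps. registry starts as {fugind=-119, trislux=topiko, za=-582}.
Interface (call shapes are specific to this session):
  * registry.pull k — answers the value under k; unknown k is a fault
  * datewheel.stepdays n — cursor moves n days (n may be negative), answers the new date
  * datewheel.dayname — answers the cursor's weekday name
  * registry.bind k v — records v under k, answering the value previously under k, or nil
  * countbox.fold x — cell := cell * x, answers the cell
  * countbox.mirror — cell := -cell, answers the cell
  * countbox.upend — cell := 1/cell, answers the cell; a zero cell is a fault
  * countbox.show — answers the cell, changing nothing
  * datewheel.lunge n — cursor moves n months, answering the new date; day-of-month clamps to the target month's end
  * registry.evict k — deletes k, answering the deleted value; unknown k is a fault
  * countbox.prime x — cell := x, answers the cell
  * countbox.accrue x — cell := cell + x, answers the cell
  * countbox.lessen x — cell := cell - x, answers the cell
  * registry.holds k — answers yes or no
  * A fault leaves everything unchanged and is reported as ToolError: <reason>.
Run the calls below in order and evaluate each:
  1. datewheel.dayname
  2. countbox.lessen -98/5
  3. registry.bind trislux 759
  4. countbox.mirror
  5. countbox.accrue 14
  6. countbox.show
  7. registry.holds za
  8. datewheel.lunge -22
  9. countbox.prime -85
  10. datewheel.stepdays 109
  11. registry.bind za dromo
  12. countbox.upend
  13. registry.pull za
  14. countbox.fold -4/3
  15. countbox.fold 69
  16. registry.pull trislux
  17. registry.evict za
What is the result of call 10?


Answer: 2125-09-30

Derivation:
→ datewheel.dayname()
← Sunday
→ countbox.lessen(x: -98/5)
← 98/5
→ registry.bind(k: trislux, v: 759)
← topiko
→ countbox.mirror()
← -98/5
→ countbox.accrue(x: 14)
← -28/5
→ countbox.show()
← -28/5
→ registry.holds(k: za)
← yes
→ datewheel.lunge(n: -22)
← 2125-06-13
→ countbox.prime(x: -85)
← -85
→ datewheel.stepdays(n: 109)
← 2125-09-30
→ registry.bind(k: za, v: dromo)
← -582
→ countbox.upend()
← -1/85
→ registry.pull(k: za)
← dromo
→ countbox.fold(x: -4/3)
← 4/255
→ countbox.fold(x: 69)
← 92/85
→ registry.pull(k: trislux)
← 759
→ registry.evict(k: za)
← dromo


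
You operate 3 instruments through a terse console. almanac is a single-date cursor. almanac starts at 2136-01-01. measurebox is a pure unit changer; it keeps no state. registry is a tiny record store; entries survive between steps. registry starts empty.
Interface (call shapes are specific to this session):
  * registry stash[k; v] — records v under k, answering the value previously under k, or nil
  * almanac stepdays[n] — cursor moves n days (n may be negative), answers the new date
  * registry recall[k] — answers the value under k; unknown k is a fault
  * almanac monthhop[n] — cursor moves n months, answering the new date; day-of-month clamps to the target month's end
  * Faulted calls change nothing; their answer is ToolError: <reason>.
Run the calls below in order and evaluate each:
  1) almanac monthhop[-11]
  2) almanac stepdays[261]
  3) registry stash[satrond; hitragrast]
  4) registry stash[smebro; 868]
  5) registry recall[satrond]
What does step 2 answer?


% almanac monthhop -11
:: 2135-02-01
% almanac stepdays 261
:: 2135-10-20
% registry stash satrond hitragrast
:: nil
% registry stash smebro 868
:: nil
% registry recall satrond
:: hitragrast

Answer: 2135-10-20


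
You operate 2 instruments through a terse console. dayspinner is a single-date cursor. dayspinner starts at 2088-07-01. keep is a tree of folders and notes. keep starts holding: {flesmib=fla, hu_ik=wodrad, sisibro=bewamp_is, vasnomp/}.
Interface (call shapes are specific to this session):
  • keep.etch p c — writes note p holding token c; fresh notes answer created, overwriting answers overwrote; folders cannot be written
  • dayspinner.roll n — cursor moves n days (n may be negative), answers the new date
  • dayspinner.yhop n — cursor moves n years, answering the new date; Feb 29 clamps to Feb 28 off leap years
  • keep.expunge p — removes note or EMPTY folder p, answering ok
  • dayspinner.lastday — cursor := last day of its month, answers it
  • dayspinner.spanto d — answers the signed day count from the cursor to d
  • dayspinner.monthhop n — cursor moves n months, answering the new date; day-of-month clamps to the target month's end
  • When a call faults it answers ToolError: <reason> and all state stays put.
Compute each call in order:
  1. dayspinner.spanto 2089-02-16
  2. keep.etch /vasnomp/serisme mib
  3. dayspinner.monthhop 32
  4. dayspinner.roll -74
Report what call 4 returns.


>> spanto(d→2089-02-16)
<< 230
>> etch(p→/vasnomp/serisme, c→mib)
<< created
>> monthhop(n→32)
<< 2091-03-01
>> roll(n→-74)
<< 2090-12-17

Answer: 2090-12-17


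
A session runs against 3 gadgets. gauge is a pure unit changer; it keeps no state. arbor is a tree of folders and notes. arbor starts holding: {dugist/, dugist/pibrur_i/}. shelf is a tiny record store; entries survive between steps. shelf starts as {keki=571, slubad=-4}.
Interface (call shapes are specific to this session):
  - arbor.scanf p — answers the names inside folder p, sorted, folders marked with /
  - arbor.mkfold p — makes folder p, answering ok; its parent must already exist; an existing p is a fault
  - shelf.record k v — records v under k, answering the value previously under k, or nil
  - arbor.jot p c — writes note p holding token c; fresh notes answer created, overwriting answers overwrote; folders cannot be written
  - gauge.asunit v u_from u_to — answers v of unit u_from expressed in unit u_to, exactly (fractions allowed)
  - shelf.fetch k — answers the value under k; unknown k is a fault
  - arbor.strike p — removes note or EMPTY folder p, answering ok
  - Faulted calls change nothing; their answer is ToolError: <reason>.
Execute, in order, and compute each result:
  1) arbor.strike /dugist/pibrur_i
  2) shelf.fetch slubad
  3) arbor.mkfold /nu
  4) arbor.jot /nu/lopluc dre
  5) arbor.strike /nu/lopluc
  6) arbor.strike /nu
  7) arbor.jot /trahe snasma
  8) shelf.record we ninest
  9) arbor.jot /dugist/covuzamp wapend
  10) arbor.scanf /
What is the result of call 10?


→ arbor.strike(p='/dugist/pibrur_i')
← ok
→ shelf.fetch(k='slubad')
← -4
→ arbor.mkfold(p='/nu')
← ok
→ arbor.jot(p='/nu/lopluc', c='dre')
← created
→ arbor.strike(p='/nu/lopluc')
← ok
→ arbor.strike(p='/nu')
← ok
→ arbor.jot(p='/trahe', c='snasma')
← created
→ shelf.record(k='we', v='ninest')
← nil
→ arbor.jot(p='/dugist/covuzamp', c='wapend')
← created
→ arbor.scanf(p='/')
← [dugist/, trahe]

Answer: [dugist/, trahe]


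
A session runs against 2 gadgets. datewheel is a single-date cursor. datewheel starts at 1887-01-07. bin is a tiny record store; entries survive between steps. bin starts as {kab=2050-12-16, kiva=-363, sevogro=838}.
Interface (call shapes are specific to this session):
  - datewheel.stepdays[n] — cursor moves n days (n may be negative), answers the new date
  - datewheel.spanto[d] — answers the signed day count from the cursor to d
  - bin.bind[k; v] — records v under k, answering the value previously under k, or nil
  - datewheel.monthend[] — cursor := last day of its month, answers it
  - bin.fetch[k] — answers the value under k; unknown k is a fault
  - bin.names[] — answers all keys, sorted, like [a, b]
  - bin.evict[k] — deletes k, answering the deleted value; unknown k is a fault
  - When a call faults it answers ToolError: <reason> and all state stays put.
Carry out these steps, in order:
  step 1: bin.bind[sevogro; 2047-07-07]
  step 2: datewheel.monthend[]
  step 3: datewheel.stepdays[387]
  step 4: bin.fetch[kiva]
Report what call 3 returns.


Answer: 1888-02-22

Derivation:
-- 1. bin.bind(k→sevogro, v→2047-07-07) -> 838
-- 2. datewheel.monthend() -> 1887-01-31
-- 3. datewheel.stepdays(n→387) -> 1888-02-22
-- 4. bin.fetch(k→kiva) -> -363


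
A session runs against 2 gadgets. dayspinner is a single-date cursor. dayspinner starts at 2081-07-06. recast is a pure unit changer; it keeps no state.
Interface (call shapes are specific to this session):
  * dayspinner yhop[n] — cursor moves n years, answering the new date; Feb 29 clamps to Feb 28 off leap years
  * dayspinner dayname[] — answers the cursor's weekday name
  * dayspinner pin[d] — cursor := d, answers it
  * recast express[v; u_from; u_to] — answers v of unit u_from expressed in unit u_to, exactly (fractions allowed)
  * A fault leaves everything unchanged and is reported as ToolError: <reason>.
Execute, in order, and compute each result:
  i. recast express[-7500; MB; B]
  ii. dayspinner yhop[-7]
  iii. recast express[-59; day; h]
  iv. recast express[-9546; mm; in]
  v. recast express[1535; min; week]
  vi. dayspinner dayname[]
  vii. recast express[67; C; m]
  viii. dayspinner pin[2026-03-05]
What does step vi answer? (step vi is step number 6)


Answer: Friday

Derivation:
I call recast express with v=-7500, u_from=MB, u_to=B: -7500000000.
I call dayspinner yhop with n=-7, yielding 2074-07-06.
Calling recast express with v=-59, u_from=day, u_to=h, and observe -1416.
Invoking recast express with v=-9546, u_from=mm, u_to=in, and observe -47730/127.
Now I run recast express with v=1535, u_from=min, u_to=week, — result: 307/2016.
I invoke dayspinner dayname(): Friday.
I use recast express with v=67, u_from=C, u_to=m, — result: ToolError: incompatible units.
I try dayspinner pin with d=2026-03-05: 2026-03-05.


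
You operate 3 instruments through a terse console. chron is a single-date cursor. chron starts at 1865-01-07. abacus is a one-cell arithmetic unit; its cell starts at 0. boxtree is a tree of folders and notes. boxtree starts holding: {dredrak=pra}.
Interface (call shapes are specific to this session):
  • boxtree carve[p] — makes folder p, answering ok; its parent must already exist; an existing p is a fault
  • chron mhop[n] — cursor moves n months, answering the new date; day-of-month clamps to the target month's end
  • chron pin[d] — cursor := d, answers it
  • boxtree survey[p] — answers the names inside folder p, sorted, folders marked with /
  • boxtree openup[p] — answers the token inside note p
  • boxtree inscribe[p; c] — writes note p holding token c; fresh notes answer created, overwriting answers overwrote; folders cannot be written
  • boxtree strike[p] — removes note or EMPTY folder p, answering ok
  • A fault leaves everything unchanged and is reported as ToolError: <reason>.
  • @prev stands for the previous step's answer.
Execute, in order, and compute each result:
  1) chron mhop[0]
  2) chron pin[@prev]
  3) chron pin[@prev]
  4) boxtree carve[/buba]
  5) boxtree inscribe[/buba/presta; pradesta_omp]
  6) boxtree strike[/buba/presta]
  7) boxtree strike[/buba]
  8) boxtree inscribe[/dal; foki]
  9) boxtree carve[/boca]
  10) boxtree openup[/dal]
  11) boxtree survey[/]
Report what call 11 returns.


Calling chron mhop with 0, and see 1865-01-07.
Next I call chron pin with @prev, yielding 1865-01-07.
Now I run chron pin with @prev, and see 1865-01-07.
Next I call boxtree carve with /buba, — result: ok.
Now I run boxtree inscribe with /buba/presta, pradesta_omp, → created.
Then boxtree strike with /buba/presta, — result: ok.
I use boxtree strike with /buba, and get ok.
Using boxtree inscribe with /dal, foki, and get created.
Calling boxtree carve with /boca, which returns ok.
Invoking boxtree openup with /dal: foki.
I call boxtree survey with /, giving [boca/, dal, dredrak].

Answer: [boca/, dal, dredrak]


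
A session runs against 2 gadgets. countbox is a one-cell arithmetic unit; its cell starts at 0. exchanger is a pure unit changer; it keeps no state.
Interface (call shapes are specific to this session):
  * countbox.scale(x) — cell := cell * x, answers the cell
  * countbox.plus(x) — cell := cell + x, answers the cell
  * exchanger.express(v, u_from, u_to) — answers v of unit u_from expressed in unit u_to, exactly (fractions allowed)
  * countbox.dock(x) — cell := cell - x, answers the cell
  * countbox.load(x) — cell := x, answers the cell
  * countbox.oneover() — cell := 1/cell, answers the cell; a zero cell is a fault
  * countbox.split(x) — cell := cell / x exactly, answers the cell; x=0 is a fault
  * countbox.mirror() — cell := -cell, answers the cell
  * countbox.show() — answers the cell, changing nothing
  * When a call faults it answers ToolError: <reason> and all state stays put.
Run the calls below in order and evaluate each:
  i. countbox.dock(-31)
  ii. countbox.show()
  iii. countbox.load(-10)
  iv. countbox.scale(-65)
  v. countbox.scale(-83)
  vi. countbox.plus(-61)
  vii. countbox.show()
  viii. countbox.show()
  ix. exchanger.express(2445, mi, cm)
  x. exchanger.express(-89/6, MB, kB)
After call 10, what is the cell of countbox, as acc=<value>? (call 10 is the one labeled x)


·→ dock(x='-31')
·← 31
·→ show()
·← 31
·→ load(x='-10')
·← -10
·→ scale(x='-65')
·← 650
·→ scale(x='-83')
·← -53950
·→ plus(x='-61')
·← -54011
·→ show()
·← -54011
·→ show()
·← -54011
·→ express(v='2445', u_from='mi', u_to='cm')
·← 393484608
·→ express(v='-89/6', u_from='MB', u_to='kB')
·← -44500/3

Answer: acc=-54011


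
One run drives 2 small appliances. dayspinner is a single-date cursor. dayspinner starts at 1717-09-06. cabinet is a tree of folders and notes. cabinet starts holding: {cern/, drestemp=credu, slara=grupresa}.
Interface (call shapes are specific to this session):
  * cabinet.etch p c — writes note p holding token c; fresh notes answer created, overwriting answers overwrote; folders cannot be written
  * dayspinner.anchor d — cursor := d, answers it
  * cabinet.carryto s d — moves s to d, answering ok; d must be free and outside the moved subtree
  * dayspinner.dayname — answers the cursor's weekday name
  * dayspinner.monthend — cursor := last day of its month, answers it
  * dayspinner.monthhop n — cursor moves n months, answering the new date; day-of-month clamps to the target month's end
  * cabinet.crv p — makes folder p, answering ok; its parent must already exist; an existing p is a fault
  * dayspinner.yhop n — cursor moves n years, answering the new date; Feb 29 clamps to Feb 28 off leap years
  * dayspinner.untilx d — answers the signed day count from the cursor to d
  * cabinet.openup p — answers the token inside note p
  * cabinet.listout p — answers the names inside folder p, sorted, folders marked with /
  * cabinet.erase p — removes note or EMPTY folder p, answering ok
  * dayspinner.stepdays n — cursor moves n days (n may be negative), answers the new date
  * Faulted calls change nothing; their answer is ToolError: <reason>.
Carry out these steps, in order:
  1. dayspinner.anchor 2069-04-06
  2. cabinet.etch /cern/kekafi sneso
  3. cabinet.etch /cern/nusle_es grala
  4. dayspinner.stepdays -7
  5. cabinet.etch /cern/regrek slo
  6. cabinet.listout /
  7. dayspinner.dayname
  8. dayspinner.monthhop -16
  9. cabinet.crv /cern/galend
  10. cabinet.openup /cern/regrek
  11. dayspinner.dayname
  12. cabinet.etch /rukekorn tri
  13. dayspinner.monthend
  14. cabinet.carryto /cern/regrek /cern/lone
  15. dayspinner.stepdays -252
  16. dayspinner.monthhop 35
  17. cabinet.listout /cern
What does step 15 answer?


Answer: 2067-03-23

Derivation:
Now I run dayspinner.anchor with d→2069-04-06, giving 2069-04-06.
Then cabinet.etch with p→/cern/kekafi, c→sneso, giving created.
I call cabinet.etch with p→/cern/nusle_es, c→grala, and get created.
Then dayspinner.stepdays with n→-7, and observe 2069-03-30.
Now I run cabinet.etch with p→/cern/regrek, c→slo, and see created.
I invoke cabinet.listout with p→/, yielding [cern/, drestemp, slara].
Next I call dayspinner.dayname, and get Saturday.
Then dayspinner.monthhop with n→-16, → 2067-11-30.
Next I call cabinet.crv with p→/cern/galend, and see ok.
Now I run cabinet.openup with p→/cern/regrek, which returns slo.
I call dayspinner.dayname(), yielding Wednesday.
I try cabinet.etch with p→/rukekorn, c→tri, and observe created.
Next I call dayspinner.monthend(), giving 2067-11-30.
I use cabinet.carryto with s→/cern/regrek, d→/cern/lone, → ok.
Calling dayspinner.stepdays with n→-252, which returns 2067-03-23.
Using dayspinner.monthhop with n→35, → 2070-02-23.
Now I run cabinet.listout with p→/cern, giving [galend/, kekafi, lone, nusle_es].


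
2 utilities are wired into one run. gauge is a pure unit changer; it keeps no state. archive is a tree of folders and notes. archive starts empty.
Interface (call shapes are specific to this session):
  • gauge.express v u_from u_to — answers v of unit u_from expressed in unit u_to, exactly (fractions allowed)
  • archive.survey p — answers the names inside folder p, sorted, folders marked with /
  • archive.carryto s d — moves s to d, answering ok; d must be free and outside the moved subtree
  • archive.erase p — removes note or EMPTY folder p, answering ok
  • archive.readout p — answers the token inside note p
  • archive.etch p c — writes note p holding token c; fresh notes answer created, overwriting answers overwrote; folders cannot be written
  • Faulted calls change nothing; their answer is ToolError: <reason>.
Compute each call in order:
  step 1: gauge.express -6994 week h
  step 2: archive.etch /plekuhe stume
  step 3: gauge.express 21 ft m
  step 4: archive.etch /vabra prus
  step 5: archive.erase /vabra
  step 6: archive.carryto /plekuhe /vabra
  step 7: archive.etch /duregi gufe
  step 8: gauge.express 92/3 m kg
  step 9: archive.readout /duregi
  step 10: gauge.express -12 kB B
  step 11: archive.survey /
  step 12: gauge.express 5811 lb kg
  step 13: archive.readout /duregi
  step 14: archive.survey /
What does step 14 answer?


I invoke gauge.express on -6994, week, h, and get -1174992.
Then archive.etch on /plekuhe, stume, and observe created.
I try gauge.express on 21, ft, m, yielding 8001/1250.
Using archive.etch on /vabra, prus, which returns created.
Now I run archive.erase on /vabra, giving ok.
I try archive.carryto on /plekuhe, /vabra, and see ok.
I try archive.etch on /duregi, gufe, — result: created.
I run gauge.express on 92/3, m, kg, → ToolError: incompatible units.
I run archive.readout on /duregi: gufe.
Then gauge.express on -12, kB, B, yielding -12000.
Then archive.survey on /, and observe [duregi, vabra].
Calling gauge.express on 5811, lb, kg, yielding 263582526207/100000000.
Calling archive.readout on /duregi, — result: gufe.
I run archive.survey on /, yielding [duregi, vabra].

Answer: [duregi, vabra]


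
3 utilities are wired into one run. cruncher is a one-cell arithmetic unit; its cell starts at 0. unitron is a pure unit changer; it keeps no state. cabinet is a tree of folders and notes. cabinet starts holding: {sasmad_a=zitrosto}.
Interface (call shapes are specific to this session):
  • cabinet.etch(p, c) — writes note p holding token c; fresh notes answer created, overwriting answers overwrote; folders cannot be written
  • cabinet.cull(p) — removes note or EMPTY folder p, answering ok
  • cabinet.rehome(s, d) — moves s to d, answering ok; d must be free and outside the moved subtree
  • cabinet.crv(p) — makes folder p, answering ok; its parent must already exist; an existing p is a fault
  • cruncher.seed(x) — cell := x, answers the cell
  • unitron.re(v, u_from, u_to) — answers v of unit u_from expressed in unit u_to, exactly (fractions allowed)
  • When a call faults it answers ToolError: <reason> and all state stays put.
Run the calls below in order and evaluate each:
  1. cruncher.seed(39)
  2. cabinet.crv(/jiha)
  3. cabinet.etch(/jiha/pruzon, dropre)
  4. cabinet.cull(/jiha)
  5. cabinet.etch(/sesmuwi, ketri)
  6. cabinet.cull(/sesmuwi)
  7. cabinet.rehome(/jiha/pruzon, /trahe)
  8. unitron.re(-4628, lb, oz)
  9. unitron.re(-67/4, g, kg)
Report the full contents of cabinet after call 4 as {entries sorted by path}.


Answer: {jiha/, jiha/pruzon=dropre, sasmad_a=zitrosto}

Derivation:
I run cruncher.seed using x: 39, and get 39.
I call cabinet.crv using p: /jiha, — result: ok.
I invoke cabinet.etch using p: /jiha/pruzon, c: dropre: created.
I try cabinet.cull using p: /jiha: ToolError: not empty.
I run cabinet.etch using p: /sesmuwi, c: ketri, and get created.
I try cabinet.cull using p: /sesmuwi, yielding ok.
Next I call cabinet.rehome using s: /jiha/pruzon, d: /trahe, and get ok.
Using unitron.re using v: -4628, u_from: lb, u_to: oz: -74048.
I run unitron.re using v: -67/4, u_from: g, u_to: kg, yielding -67/4000.


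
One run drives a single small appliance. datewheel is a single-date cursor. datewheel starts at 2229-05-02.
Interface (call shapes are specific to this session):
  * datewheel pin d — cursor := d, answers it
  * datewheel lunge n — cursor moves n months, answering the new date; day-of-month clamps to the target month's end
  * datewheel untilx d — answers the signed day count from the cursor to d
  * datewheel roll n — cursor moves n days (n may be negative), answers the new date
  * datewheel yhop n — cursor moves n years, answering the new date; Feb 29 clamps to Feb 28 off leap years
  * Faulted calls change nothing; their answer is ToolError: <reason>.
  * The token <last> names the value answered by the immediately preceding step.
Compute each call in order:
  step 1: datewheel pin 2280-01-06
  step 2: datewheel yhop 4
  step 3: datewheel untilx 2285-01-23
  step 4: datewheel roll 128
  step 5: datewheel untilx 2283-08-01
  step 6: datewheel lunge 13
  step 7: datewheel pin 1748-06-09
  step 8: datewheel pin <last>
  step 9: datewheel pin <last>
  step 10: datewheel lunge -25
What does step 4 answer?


Answer: 2284-05-13

Derivation:
>>> datewheel pin d→2280-01-06
:: 2280-01-06
>>> datewheel yhop n→4
:: 2284-01-06
>>> datewheel untilx d→2285-01-23
:: 383
>>> datewheel roll n→128
:: 2284-05-13
>>> datewheel untilx d→2283-08-01
:: -286
>>> datewheel lunge n→13
:: 2285-06-13
>>> datewheel pin d→1748-06-09
:: 1748-06-09
>>> datewheel pin d→<last>
:: 1748-06-09
>>> datewheel pin d→<last>
:: 1748-06-09
>>> datewheel lunge n→-25
:: 1746-05-09


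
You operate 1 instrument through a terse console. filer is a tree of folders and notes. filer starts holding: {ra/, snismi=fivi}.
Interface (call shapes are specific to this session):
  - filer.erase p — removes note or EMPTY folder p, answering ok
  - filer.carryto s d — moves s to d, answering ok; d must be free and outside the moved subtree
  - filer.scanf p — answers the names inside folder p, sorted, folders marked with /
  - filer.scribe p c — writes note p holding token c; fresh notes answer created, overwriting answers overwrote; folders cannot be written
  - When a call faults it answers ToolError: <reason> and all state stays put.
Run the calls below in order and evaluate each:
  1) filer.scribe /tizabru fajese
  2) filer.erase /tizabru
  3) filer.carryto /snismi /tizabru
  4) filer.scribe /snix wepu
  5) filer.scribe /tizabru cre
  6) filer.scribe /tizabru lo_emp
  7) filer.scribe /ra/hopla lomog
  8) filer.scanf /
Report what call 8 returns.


Answer: [ra/, snix, tizabru]

Derivation:
Do: filer.scribe[p: /tizabru; c: fajese]
See: created
Do: filer.erase[p: /tizabru]
See: ok
Do: filer.carryto[s: /snismi; d: /tizabru]
See: ok
Do: filer.scribe[p: /snix; c: wepu]
See: created
Do: filer.scribe[p: /tizabru; c: cre]
See: overwrote
Do: filer.scribe[p: /tizabru; c: lo_emp]
See: overwrote
Do: filer.scribe[p: /ra/hopla; c: lomog]
See: created
Do: filer.scanf[p: /]
See: [ra/, snix, tizabru]


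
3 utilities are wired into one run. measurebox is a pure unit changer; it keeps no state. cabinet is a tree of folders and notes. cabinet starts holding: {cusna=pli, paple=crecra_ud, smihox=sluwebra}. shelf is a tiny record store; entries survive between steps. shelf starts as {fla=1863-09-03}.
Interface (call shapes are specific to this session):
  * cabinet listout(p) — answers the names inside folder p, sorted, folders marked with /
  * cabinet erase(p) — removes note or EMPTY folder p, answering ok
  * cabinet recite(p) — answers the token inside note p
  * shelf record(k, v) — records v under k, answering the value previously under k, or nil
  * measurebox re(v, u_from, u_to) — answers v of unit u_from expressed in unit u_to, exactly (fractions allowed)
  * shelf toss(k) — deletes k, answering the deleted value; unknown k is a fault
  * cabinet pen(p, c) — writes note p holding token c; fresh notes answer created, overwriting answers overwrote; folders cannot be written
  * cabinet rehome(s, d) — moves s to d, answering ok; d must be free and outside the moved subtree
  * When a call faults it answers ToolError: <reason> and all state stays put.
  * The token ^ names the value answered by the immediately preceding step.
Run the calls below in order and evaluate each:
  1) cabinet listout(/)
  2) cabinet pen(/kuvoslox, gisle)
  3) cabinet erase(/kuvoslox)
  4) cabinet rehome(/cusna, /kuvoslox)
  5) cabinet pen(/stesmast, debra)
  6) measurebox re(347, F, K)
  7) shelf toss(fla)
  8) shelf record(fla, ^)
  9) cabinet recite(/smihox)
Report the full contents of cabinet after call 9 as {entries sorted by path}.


Answer: {kuvoslox=pli, paple=crecra_ud, smihox=sluwebra, stesmast=debra}

Derivation:
% 1. cabinet listout(p=/) == [cusna, paple, smihox]
% 2. cabinet pen(p=/kuvoslox, c=gisle) == created
% 3. cabinet erase(p=/kuvoslox) == ok
% 4. cabinet rehome(s=/cusna, d=/kuvoslox) == ok
% 5. cabinet pen(p=/stesmast, c=debra) == created
% 6. measurebox re(v=347, u_from=F, u_to=K) == 8963/20
% 7. shelf toss(k=fla) == 1863-09-03
% 8. shelf record(k=fla, v=^) == nil
% 9. cabinet recite(p=/smihox) == sluwebra


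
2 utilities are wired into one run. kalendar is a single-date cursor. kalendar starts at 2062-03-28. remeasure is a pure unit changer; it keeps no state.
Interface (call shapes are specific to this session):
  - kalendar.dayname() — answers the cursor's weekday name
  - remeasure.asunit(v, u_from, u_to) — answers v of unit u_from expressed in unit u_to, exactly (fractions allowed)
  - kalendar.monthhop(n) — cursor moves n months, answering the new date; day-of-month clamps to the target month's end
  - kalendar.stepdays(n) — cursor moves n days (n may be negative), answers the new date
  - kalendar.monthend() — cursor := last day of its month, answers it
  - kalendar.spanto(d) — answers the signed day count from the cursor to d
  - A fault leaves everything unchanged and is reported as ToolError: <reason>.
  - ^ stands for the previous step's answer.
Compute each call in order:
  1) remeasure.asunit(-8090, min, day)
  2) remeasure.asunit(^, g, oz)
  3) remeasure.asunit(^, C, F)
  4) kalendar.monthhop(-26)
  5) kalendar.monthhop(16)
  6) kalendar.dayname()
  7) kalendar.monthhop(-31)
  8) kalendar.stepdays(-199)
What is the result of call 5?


·→ asunit(-8090, min, day)
·← -809/144
·→ asunit(^, g, oz)
·← -80900000/408233133
·→ asunit(^, C, F)
·← 1435315584/45359237
·→ monthhop(-26)
·← 2060-01-28
·→ monthhop(16)
·← 2061-05-28
·→ dayname()
·← Saturday
·→ monthhop(-31)
·← 2058-10-28
·→ stepdays(-199)
·← 2058-04-12

Answer: 2061-05-28


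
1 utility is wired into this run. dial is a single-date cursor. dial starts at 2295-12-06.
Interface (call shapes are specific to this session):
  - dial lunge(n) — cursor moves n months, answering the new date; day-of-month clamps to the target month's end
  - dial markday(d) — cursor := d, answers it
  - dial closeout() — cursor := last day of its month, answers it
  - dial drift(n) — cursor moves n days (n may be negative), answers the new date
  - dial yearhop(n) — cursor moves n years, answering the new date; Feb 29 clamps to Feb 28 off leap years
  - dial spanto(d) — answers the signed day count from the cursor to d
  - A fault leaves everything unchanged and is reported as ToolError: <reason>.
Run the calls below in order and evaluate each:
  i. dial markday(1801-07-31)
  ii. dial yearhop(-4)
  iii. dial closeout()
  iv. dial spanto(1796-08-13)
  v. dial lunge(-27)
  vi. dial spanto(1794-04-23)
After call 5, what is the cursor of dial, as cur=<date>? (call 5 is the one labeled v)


I run dial markday passing d: 1801-07-31, — result: 1801-07-31.
I call dial yearhop passing n: -4, giving 1797-07-31.
I try dial closeout(), and get 1797-07-31.
Then dial spanto passing d: 1796-08-13: -352.
I use dial lunge passing n: -27: 1795-04-30.
I call dial spanto passing d: 1794-04-23: -372.

Answer: cur=1795-04-30


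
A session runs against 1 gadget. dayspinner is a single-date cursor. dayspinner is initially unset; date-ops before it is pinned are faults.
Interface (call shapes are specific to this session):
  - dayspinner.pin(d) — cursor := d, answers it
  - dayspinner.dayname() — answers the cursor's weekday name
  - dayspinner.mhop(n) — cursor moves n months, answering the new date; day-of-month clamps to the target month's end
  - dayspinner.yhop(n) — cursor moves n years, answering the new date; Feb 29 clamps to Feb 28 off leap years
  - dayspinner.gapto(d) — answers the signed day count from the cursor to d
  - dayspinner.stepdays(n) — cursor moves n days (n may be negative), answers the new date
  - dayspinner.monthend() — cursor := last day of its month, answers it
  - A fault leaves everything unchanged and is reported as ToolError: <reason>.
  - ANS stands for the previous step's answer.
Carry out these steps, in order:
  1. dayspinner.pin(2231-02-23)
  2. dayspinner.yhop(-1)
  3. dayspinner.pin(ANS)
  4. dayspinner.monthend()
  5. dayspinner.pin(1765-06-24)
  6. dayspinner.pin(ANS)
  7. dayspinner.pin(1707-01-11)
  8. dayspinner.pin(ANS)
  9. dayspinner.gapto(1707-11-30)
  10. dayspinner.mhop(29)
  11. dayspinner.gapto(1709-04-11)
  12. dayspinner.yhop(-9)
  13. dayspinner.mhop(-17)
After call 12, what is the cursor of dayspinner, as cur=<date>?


Answer: cur=1700-06-11

Derivation:
I run pin passing d→2231-02-23, yielding 2231-02-23.
Next I call yhop passing n→-1: 2230-02-23.
Using pin passing d→ANS, and see 2230-02-23.
I run monthend, giving 2230-02-28.
Now I run pin passing d→1765-06-24: 1765-06-24.
Then pin passing d→ANS, and observe 1765-06-24.
Calling pin passing d→1707-01-11, and get 1707-01-11.
I run pin passing d→ANS, and see 1707-01-11.
I run gapto passing d→1707-11-30, which returns 323.
Invoking mhop passing n→29, and get 1709-06-11.
Then gapto passing d→1709-04-11, — result: -61.
I use yhop passing n→-9, → 1700-06-11.
I invoke mhop passing n→-17, and get 1699-01-11.


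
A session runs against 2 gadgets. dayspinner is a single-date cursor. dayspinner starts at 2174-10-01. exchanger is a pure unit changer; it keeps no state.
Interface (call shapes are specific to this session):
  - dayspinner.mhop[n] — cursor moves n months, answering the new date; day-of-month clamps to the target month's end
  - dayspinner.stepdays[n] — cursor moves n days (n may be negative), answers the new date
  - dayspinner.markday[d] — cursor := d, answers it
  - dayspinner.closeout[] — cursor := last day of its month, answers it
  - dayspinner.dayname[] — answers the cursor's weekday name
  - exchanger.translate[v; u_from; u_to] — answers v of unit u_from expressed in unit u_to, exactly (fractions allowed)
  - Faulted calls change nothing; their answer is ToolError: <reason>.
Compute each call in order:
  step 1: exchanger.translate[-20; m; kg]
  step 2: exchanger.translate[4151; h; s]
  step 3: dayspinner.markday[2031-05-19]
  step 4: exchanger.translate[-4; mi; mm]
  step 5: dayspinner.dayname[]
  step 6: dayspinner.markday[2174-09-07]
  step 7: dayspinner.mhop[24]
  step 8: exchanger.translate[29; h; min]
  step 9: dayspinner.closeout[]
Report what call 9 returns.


! 1. exchanger.translate(-20, m, kg) -> ToolError: incompatible units
! 2. exchanger.translate(4151, h, s) -> 14943600
! 3. dayspinner.markday(2031-05-19) -> 2031-05-19
! 4. exchanger.translate(-4, mi, mm) -> -6437376
! 5. dayspinner.dayname() -> Monday
! 6. dayspinner.markday(2174-09-07) -> 2174-09-07
! 7. dayspinner.mhop(24) -> 2176-09-07
! 8. exchanger.translate(29, h, min) -> 1740
! 9. dayspinner.closeout() -> 2176-09-30

Answer: 2176-09-30


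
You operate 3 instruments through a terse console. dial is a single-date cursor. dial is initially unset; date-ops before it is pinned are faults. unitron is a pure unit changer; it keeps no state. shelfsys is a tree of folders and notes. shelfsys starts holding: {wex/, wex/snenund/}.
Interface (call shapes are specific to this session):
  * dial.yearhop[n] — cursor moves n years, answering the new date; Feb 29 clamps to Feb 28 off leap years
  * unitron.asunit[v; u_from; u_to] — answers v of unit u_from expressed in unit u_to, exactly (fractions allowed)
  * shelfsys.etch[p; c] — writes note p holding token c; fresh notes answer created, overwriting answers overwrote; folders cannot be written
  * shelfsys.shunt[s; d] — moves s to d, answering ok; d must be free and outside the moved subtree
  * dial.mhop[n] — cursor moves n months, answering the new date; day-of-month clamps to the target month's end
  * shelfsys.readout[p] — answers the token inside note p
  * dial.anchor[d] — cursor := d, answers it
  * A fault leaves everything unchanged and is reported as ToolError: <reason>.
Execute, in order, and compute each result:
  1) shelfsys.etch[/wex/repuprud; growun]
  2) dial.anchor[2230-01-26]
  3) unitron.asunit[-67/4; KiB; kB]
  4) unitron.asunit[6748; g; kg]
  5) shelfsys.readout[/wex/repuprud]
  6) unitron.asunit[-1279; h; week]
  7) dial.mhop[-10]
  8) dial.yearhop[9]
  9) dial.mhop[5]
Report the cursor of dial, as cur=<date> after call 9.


Act: shelfsys.etch[p=/wex/repuprud; c=growun]
Obs: created
Act: dial.anchor[d=2230-01-26]
Obs: 2230-01-26
Act: unitron.asunit[v=-67/4; u_from=KiB; u_to=kB]
Obs: -2144/125
Act: unitron.asunit[v=6748; u_from=g; u_to=kg]
Obs: 1687/250
Act: shelfsys.readout[p=/wex/repuprud]
Obs: growun
Act: unitron.asunit[v=-1279; u_from=h; u_to=week]
Obs: -1279/168
Act: dial.mhop[n=-10]
Obs: 2229-03-26
Act: dial.yearhop[n=9]
Obs: 2238-03-26
Act: dial.mhop[n=5]
Obs: 2238-08-26

Answer: cur=2238-08-26


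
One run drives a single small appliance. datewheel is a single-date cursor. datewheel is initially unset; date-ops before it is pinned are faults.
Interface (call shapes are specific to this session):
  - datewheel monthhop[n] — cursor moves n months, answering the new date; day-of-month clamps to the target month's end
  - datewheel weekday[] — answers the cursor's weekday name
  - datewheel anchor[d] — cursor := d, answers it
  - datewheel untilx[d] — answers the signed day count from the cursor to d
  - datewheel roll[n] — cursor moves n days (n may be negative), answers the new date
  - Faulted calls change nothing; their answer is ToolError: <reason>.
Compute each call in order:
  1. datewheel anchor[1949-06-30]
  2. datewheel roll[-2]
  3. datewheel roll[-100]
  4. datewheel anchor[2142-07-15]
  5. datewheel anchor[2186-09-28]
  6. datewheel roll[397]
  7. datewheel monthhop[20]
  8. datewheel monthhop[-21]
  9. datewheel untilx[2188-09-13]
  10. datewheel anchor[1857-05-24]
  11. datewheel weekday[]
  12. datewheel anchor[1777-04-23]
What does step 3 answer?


Answer: 1949-03-20

Derivation:
% 1. datewheel anchor(d→1949-06-30) => 1949-06-30
% 2. datewheel roll(n→-2) => 1949-06-28
% 3. datewheel roll(n→-100) => 1949-03-20
% 4. datewheel anchor(d→2142-07-15) => 2142-07-15
% 5. datewheel anchor(d→2186-09-28) => 2186-09-28
% 6. datewheel roll(n→397) => 2187-10-30
% 7. datewheel monthhop(n→20) => 2189-06-30
% 8. datewheel monthhop(n→-21) => 2187-09-30
% 9. datewheel untilx(d→2188-09-13) => 349
% 10. datewheel anchor(d→1857-05-24) => 1857-05-24
% 11. datewheel weekday() => Sunday
% 12. datewheel anchor(d→1777-04-23) => 1777-04-23


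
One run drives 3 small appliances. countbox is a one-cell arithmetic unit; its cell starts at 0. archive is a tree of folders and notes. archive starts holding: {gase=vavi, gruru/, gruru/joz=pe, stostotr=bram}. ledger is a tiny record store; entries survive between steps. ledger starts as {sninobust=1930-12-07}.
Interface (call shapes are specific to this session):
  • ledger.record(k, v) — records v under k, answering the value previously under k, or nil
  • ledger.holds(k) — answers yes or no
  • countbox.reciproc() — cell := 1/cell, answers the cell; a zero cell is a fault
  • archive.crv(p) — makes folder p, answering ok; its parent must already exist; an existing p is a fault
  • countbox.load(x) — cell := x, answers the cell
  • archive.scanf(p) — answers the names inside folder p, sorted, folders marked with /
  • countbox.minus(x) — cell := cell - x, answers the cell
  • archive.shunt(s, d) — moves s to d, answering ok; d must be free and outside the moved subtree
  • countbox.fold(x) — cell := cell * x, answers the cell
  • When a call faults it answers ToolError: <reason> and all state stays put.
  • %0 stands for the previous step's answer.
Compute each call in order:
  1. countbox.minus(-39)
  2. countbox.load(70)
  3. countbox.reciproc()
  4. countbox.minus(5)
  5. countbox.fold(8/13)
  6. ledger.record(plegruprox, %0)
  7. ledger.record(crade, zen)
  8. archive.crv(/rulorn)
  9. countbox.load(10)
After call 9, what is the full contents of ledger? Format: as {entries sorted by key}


Answer: {crade=zen, plegruprox=-1396/455, sninobust=1930-12-07}

Derivation:
// countbox.minus(x=-39) -> 39
// countbox.load(x=70) -> 70
// countbox.reciproc() -> 1/70
// countbox.minus(x=5) -> -349/70
// countbox.fold(x=8/13) -> -1396/455
// ledger.record(k=plegruprox, v=%0) -> nil
// ledger.record(k=crade, v=zen) -> nil
// archive.crv(p=/rulorn) -> ok
// countbox.load(x=10) -> 10


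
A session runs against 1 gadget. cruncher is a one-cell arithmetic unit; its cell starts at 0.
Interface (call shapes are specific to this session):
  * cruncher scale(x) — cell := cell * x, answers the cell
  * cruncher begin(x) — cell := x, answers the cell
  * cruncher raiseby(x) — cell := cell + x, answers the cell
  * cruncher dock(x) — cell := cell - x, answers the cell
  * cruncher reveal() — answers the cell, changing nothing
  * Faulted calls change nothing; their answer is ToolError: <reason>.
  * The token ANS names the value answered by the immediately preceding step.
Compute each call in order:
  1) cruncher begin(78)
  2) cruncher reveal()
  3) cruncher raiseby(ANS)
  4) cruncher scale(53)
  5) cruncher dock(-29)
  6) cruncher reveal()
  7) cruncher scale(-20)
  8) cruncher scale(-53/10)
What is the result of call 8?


Answer: 879482

Derivation:
% cruncher begin x: 78
  78
% cruncher reveal
  78
% cruncher raiseby x: ANS
  156
% cruncher scale x: 53
  8268
% cruncher dock x: -29
  8297
% cruncher reveal
  8297
% cruncher scale x: -20
  -165940
% cruncher scale x: -53/10
  879482


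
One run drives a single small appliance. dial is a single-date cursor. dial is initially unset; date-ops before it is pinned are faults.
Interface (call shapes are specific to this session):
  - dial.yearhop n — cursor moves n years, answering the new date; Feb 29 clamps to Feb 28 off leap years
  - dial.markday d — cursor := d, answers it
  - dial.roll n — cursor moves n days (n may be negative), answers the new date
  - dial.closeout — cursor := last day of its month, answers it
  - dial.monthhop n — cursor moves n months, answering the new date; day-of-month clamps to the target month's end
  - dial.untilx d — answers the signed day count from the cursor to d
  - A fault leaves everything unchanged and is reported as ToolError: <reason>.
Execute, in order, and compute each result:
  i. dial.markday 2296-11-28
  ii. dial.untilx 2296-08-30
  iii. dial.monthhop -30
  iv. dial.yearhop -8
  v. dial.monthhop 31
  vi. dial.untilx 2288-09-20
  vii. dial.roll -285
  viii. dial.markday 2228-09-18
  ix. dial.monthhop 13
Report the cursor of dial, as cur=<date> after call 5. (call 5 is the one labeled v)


Answer: cur=2288-12-28

Derivation:
>>> markday 2296-11-28
:: 2296-11-28
>>> untilx 2296-08-30
:: -90
>>> monthhop -30
:: 2294-05-28
>>> yearhop -8
:: 2286-05-28
>>> monthhop 31
:: 2288-12-28
>>> untilx 2288-09-20
:: -99
>>> roll -285
:: 2288-03-18
>>> markday 2228-09-18
:: 2228-09-18
>>> monthhop 13
:: 2229-10-18
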